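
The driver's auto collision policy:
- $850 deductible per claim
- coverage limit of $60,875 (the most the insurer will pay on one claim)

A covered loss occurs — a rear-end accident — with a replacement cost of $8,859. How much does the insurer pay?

Subtract the deductible: $8,859 − $850 = $8,009.
That's under the $60,875 cap, so the insurer reimburses the full $8,009.

$8,009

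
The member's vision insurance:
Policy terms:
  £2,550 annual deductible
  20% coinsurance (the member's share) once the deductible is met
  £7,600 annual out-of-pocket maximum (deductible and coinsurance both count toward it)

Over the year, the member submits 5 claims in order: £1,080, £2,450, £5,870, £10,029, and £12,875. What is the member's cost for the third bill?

Bill 1, £1,080: fully absorbed by the deductible. Member owes £1,080 (running OOP £1,080).
Bill 2, £2,450: £1,470 finishes the deductible; £980 goes to coinsurance; 20% of £980 = £196. Member owes £1,666 (running OOP £2,746).
Bill 3, £5,870: deductible already satisfied, so member's share is 20% × £5,870 = £1,174. Member owes £1,174 (running OOP £3,920).

£1,174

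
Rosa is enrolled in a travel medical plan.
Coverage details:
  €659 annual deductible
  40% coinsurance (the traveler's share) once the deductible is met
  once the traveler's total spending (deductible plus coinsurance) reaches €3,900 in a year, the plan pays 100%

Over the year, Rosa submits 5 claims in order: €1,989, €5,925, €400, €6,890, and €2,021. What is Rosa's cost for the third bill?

Bill 1, €1,989: €659 finishes the deductible; €1,330 goes to coinsurance; traveler's 40% is €532. Traveler pays €1,191; OOP now €1,191.
Bill 2, €5,925: 40% coinsurance on €5,925 = €2,370. Traveler owes €2,370 (running OOP €3,561).
Bill 3, €400: deductible met; 40% of €400 = €160. Traveler owes €160 (running OOP €3,721).

€160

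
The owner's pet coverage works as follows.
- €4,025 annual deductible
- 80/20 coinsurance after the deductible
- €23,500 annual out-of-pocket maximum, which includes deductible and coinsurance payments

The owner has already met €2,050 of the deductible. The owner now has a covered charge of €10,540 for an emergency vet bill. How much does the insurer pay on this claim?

€2,050 of the €4,025 deductible is already met, leaving €1,975.
After the €1,975 deductible portion, €10,540 − €1,975 = €8,565 is subject to coinsurance.
20% of €8,565 = €1,713 falls to the owner.
So the owner owes €1,975 + €1,713 = €3,688 before any cap.
Cumulative spending €2,050 + €3,688 = €5,738 stays under the €23,500 maximum.
The plan picks up €10,540 − €3,688 = €6,852.

€6,852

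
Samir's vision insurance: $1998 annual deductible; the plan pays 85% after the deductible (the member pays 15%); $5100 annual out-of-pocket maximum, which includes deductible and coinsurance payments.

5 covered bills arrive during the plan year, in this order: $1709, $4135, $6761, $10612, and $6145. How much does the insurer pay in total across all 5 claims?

$24262

#1 ($1709): fully absorbed by the deductible. Member owes $1709 (running OOP $1709). Plan pays $1709 − $1709 = $0.
#2 ($4135): $289 finishes the deductible; $3846 goes to coinsurance; coinsurance $3846 × 15% = $576.90. Cost to member: $865.90. OOP to date $2574.90. Insurer: $4135 − $865.90 = $3269.10.
#3 ($6761): deductible met; 15% of $6761 = $1014.15. Member pays $1014.15; OOP now $3589.05. Insurer: $6761 − $1014.15 = $5746.85.
#4 ($10612): 15% coinsurance on $10612 = $1591.80. OOP would hit $5180.85 > $5100, so the cap limits the member to $5100 − $3589.05 = $1510.95. Insurer: $10612 − $1510.95 = $9101.05.
#5 ($6145): 15% coinsurance on $6145 = $921.75. OOP would hit $6021.75 > $5100, so the cap limits the member to $5100 − $5100 = $0. Insurer: $6145 − $0 = $6145.
Insurer total: $0 + $3269.10 + $5746.85 + $9101.05 + $6145 = $24262.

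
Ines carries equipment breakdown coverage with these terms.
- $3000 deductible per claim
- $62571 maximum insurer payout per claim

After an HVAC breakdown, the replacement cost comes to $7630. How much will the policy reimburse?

After the deductible, $7630 − $3000 = $4630 remains.
$4630 is within the $62571 limit, so the insurer pays $4630.

$4630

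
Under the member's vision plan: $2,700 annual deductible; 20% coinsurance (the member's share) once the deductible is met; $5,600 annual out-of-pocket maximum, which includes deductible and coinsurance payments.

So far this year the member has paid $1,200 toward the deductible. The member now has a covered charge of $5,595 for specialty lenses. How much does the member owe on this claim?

Deductible still to meet: $2,700 − $1,200 = $1,500.
The remaining $4,095 (= $5,595 − $1,500) moves to coinsurance.
20% of $4,095 = $819 falls to the member.
So the member owes $1,500 + $819 = $2,319 before any cap.
Year-to-date out-of-pocket becomes $1,200 + $2,319 = $3,519, still under the $5,600 maximum, so no cap applies.

$2,319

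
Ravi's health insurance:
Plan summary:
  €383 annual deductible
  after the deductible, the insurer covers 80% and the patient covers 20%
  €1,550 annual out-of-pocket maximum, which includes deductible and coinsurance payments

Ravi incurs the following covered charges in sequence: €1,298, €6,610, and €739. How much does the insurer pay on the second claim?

€5,626

Claim 1 — €1,298: €383 to deductible, leaving €915; patient's 20% is €183. Cost to patient: €566. OOP to date €566. Plan pays €1,298 − €566 = €732.
Claim 2 — €6,610: 20% coinsurance on €6,610 = €1,322. OOP would hit €1,888 > €1,550, so the cap limits the patient to €1,550 − €566 = €984. Insurer: €6,610 − €984 = €5,626.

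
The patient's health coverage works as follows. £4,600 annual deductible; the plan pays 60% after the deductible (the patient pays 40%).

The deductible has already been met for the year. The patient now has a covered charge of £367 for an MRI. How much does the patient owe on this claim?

The deductible is already satisfied, so the full bill goes to coinsurance.
40% of £367 = £146.80 falls to the patient.

£146.80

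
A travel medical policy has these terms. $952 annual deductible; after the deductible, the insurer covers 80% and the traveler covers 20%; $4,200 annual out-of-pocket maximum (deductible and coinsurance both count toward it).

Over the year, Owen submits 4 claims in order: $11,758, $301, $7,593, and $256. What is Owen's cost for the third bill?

$1,026.60

Claim 1 ($11,758): deductible takes $952, $10,806 remains; traveler's 20% is $2,161.20. Cost to traveler: $3,113.20. OOP to date $3,113.20.
Claim 2 ($301): deductible met; 20% of $301 = $60.20. Traveler owes $60.20 (running OOP $3,173.40).
Claim 3 ($7,593): 20% coinsurance on $7,593 = $1,518.60. Adding that to $3,173.40 gives $4,692, past the $4,200 cap; traveler pays only $4,200 − $3,173.40 = $1,026.60.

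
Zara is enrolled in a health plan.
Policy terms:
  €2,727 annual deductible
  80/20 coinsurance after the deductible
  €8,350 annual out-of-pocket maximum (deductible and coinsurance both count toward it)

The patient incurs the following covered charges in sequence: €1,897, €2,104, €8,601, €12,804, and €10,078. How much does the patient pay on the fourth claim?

€2,560.80

Bill 1, €1,897: all of it applies to the deductible. Patient owes €1,897 (running OOP €1,897).
Bill 2, €2,104: deductible takes €830, €1,274 remains; patient's 20% is €254.80. Cost to patient: €1,084.80. OOP to date €2,981.80.
Bill 3, €8,601: 20% coinsurance on €8,601 = €1,720.20. Patient pays €1,720.20; OOP now €4,702.
Bill 4, €12,804: 20% coinsurance on €12,804 = €2,560.80. Cost to patient: €2,560.80. OOP to date €7,262.80.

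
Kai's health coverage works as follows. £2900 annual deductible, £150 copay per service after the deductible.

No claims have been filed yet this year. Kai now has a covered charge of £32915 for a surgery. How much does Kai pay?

The full £2900 deductible is still open; £2900 of this bill applies to it.
After the £2900 deductible portion, £32915 − £2900 = £30015 is subject to the copay.
Copay on this service: £150.
Patient responsibility: £2900 + £150 = £3050.

£3050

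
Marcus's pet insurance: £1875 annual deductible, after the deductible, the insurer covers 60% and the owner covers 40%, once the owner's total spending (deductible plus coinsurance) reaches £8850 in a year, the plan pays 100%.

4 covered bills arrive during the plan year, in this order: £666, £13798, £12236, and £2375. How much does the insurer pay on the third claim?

#1 (£666): fully absorbed by the deductible. Owner owes £666 (running OOP £666). Plan pays £666 − £666 = £0.
#2 (£13798): £1209 finishes the deductible; £12589 goes to coinsurance; coinsurance £12589 × 40% = £5035.60. Owner owes £6244.60 (running OOP £6910.60). Insurer: £13798 − £6244.60 = £7553.40.
#3 (£12236): deductible already satisfied, so owner's share is 40% × £12236 = £4894.40. OOP would hit £11805 > £8850, so the cap limits the owner to £8850 − £6910.60 = £1939.40. Plan pays £12236 − £1939.40 = £10296.60.

£10296.60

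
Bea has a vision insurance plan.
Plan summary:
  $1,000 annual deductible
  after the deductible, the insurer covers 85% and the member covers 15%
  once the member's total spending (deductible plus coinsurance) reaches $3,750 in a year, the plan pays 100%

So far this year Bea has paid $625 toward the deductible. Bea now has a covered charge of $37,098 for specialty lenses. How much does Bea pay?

Remaining deductible: $1,000 − $625 = $375.
After the $375 deductible portion, $37,098 − $375 = $36,723 is subject to coinsurance.
15% of $36,723 = $5,508.45 falls to the member.
That puts the member's cost at $375 + $5,508.45 = $5,883.45 before any cap.
Year-to-date out-of-pocket would reach $625 + $5,883.45 = $6,508.45, above the $3,750 maximum, so the member pays only $3,750 − $625 = $3,125.

$3,125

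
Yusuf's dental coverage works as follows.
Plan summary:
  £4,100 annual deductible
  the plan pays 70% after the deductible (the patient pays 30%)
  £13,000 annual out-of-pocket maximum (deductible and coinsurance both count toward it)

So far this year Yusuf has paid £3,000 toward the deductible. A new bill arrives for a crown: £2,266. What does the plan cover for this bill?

£3,000 of the £4,100 deductible is already met, leaving £1,100.
The remaining £1,166 (= £2,266 − £1,100) moves to coinsurance.
Coinsurance: £1,166 × 30% = £349.80.
So the patient owes £1,100 + £349.80 = £1,449.80 before any cap.
Year-to-date out-of-pocket becomes £3,000 + £1,449.80 = £4,449.80, still under the £13,000 maximum, so no cap applies.
The plan picks up £2,266 − £1,449.80 = £816.20.

£816.20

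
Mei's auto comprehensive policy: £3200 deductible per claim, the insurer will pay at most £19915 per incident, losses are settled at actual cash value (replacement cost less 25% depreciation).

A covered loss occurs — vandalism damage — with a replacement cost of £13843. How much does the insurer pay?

At 25% depreciation, ACV = £13843 − £3460.75 = £10382.25.
Less the £3200 deductible: £10382.25 − £3200 = £7182.25.
£7182.25 is within the £19915 limit, so the insurer pays £7182.25.

£7182.25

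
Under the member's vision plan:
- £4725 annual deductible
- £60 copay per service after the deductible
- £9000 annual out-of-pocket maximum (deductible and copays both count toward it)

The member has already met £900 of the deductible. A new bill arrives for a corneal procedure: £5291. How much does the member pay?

£3885

Remaining deductible: £4725 − £900 = £3825.
That leaves £5291 − £3825 = £1466 for the copay.
Copay on this service: £60.
Member responsibility before any cap: £3825 + £60 = £3885.
Total out-of-pocket so far would be £900 + £3885 = £4785, below the £9000 cap — no reduction.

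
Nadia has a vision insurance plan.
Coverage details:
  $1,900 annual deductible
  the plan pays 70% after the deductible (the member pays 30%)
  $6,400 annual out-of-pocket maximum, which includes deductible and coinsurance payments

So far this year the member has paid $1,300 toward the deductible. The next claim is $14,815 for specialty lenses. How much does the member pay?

$1,300 of the $1,900 deductible is already met, leaving $600.
After the $600 deductible portion, $14,815 − $600 = $14,215 is subject to coinsurance.
30% of $14,215 = $4,264.50 falls to the member.
So the member owes $600 + $4,264.50 = $4,864.50 before any cap.
Cumulative spending $1,300 + $4,864.50 = $6,164.50 stays under the $6,400 maximum.

$4,864.50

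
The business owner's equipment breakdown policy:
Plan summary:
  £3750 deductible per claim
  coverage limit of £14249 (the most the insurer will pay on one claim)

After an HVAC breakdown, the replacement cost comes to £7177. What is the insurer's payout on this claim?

Less the £3750 deductible: £7177 − £3750 = £3427.
That's under the £14249 cap, so the insurer reimburses the full £3427.

£3427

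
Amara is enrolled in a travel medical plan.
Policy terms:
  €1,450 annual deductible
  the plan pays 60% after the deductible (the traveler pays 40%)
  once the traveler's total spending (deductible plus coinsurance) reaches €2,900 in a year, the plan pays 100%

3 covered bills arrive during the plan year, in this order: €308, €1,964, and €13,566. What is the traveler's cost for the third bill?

Claim 1 (€308): all of it applies to the deductible. Traveler pays €308; OOP now €308.
Claim 2 (€1,964): €1,142 finishes the deductible; €822 goes to coinsurance; coinsurance €822 × 40% = €328.80. Traveler owes €1,470.80 (running OOP €1,778.80).
Claim 3 (€13,566): 40% coinsurance on €13,566 = €5,426.40. Adding that to €1,778.80 gives €7,205.20, past the €2,900 cap; traveler pays only €2,900 − €1,778.80 = €1,121.20.

€1,121.20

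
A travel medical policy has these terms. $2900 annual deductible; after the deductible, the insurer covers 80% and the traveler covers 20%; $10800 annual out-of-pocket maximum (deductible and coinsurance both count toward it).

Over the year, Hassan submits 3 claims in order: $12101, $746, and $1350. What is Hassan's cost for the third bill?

$270

Bill 1, $12101: $2900 finishes the deductible; $9201 goes to coinsurance; traveler's 20% is $1840.20. Cost to traveler: $4740.20. OOP to date $4740.20.
Bill 2, $746: deductible already satisfied, so traveler's share is 20% × $746 = $149.20. Traveler owes $149.20 (running OOP $4889.40).
Bill 3, $1350: deductible met; 20% of $1350 = $270. Traveler owes $270 (running OOP $5159.40).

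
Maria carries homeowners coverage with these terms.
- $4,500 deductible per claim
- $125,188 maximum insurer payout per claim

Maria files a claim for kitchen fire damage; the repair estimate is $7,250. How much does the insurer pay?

Subtract the deductible: $7,250 − $4,500 = $2,750.
That's under the $125,188 cap, so the insurer reimburses the full $2,750.

$2,750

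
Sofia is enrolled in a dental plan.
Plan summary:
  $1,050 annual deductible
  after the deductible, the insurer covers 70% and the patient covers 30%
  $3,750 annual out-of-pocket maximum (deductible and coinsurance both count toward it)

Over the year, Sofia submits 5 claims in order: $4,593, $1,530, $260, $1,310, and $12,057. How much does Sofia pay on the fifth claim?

$707.10

Bill 1, $4,593: deductible takes $1,050, $3,543 remains; patient's 30% is $1,062.90. Patient owes $2,112.90 (running OOP $2,112.90).
Bill 2, $1,530: deductible already satisfied, so patient's share is 30% × $1,530 = $459. Patient owes $459 (running OOP $2,571.90).
Bill 3, $260: 30% coinsurance on $260 = $78. Patient owes $78 (running OOP $2,649.90).
Bill 4, $1,310: deductible met; 30% of $1,310 = $393. Patient pays $393; OOP now $3,042.90.
Bill 5, $12,057: deductible already satisfied, so patient's share is 30% × $12,057 = $3,617.10. OOP would hit $6,660 > $3,750, so the cap limits the patient to $3,750 − $3,042.90 = $707.10.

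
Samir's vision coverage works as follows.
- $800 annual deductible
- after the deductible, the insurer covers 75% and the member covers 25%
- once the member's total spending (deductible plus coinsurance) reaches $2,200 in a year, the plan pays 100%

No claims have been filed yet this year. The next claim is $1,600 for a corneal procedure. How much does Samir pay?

The full $800 deductible is still open; $800 of this bill applies to it.
The remaining $800 (= $1,600 − $800) moves to coinsurance.
Coinsurance: $800 × 25% = $200.
Member responsibility before any cap: $800 + $200 = $1,000.
Cumulative spending $0 + $1,000 = $1,000 stays under the $2,200 maximum.

$1,000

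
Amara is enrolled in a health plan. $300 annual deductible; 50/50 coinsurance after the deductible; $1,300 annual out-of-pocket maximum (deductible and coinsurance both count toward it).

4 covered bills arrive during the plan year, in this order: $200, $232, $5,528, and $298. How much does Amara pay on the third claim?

$934

Bill 1, $200: entire amount goes to the deductible. Patient pays $200; OOP now $200.
Bill 2, $232: $100 finishes the deductible; $132 goes to coinsurance; 50% of $132 = $66. Cost to patient: $166. OOP to date $366.
Bill 3, $5,528: 50% coinsurance on $5,528 = $2,764. OOP would hit $3,130 > $1,300, so the cap limits the patient to $1,300 − $366 = $934.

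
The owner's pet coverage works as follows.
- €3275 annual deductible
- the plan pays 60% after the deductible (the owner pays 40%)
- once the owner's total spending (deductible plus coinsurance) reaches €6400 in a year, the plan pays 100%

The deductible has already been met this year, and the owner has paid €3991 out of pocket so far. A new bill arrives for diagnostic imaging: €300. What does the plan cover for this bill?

With the deductible met, the entire €300 is subject to coinsurance.
Coinsurance: €300 × 40% = €120.
Year-to-date out-of-pocket becomes €3991 + €120 = €4111, still under the €6400 maximum, so no cap applies.
The insurer covers the remainder: €300 − €120 = €180.

€180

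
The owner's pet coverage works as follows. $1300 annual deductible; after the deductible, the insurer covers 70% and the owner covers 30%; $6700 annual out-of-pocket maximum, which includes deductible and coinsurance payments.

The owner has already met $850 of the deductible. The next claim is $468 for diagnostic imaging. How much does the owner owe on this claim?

$455.40

Deductible still to meet: $1300 − $850 = $450.
That leaves $468 − $450 = $18 for coinsurance.
30% of $18 = $5.40 falls to the owner.
So the owner owes $450 + $5.40 = $455.40 before any cap.
Cumulative spending $850 + $455.40 = $1305.40 stays under the $6700 maximum.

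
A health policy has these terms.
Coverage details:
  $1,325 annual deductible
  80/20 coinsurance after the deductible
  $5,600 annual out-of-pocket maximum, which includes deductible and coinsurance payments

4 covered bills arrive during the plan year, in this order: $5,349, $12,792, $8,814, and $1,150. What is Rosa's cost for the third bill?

Claim 1 — $5,349: $1,325 finishes the deductible; $4,024 goes to coinsurance; patient's 20% is $804.80. Cost to patient: $2,129.80. OOP to date $2,129.80.
Claim 2 — $12,792: deductible already satisfied, so patient's share is 20% × $12,792 = $2,558.40. Patient pays $2,558.40; OOP now $4,688.20.
Claim 3 — $8,814: 20% coinsurance on $8,814 = $1,762.80. That would push OOP to $6,451, over the $5,600 cap, so patient pays $5,600 − $4,688.20 = $911.80.

$911.80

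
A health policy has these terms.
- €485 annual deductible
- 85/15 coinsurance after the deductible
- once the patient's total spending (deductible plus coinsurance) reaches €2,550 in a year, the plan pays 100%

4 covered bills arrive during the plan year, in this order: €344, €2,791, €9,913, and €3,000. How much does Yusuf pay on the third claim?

€1,486.95

Claim 1 (€344): fully absorbed by the deductible. Patient owes €344 (running OOP €344).
Claim 2 (€2,791): €141 finishes the deductible; €2,650 goes to coinsurance; coinsurance €2,650 × 15% = €397.50. Patient owes €538.50 (running OOP €882.50).
Claim 3 (€9,913): deductible met; 15% of €9,913 = €1,486.95. Patient owes €1,486.95 (running OOP €2,369.45).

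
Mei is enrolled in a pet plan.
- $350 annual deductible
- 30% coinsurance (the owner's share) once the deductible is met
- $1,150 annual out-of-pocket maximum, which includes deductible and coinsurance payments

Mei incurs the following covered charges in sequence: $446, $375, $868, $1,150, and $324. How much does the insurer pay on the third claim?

Claim 1 ($446): $350 to deductible, leaving $96; 30% of $96 = $28.80. Cost to owner: $378.80. OOP to date $378.80. Insurer: $446 − $378.80 = $67.20.
Claim 2 ($375): 30% coinsurance on $375 = $112.50. Cost to owner: $112.50. OOP to date $491.30. Plan pays $375 − $112.50 = $262.50.
Claim 3 ($868): deductible met; 30% of $868 = $260.40. Owner pays $260.40; OOP now $751.70. Plan pays $868 − $260.40 = $607.60.

$607.60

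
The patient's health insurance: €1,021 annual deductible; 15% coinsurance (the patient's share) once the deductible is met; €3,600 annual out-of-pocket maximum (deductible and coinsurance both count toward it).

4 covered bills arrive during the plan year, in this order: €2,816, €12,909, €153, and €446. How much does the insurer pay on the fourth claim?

#1 (€2,816): deductible takes €1,021, €1,795 remains; 15% of €1,795 = €269.25. Patient owes €1,290.25 (running OOP €1,290.25). Insurer: €2,816 − €1,290.25 = €1,525.75.
#2 (€12,909): 15% coinsurance on €12,909 = €1,936.35. Patient pays €1,936.35; OOP now €3,226.60. Plan pays €12,909 − €1,936.35 = €10,972.65.
#3 (€153): deductible already satisfied, so patient's share is 15% × €153 = €22.95. Cost to patient: €22.95. OOP to date €3,249.55. Insurer: €153 − €22.95 = €130.05.
#4 (€446): 15% coinsurance on €446 = €66.90. Patient pays €66.90; OOP now €3,316.45. Insurer: €446 − €66.90 = €379.10.

€379.10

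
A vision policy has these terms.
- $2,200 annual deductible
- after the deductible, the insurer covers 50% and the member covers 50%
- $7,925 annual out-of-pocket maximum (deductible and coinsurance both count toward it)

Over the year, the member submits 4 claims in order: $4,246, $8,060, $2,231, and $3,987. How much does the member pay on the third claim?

Claim 1 — $4,246: $2,200 finishes the deductible; $2,046 goes to coinsurance; coinsurance $2,046 × 50% = $1,023. Member pays $3,223; OOP now $3,223.
Claim 2 — $8,060: deductible met; 50% of $8,060 = $4,030. Cost to member: $4,030. OOP to date $7,253.
Claim 3 — $2,231: deductible already satisfied, so member's share is 50% × $2,231 = $1,115.50. OOP would hit $8,368.50 > $7,925, so the cap limits the member to $7,925 − $7,253 = $672.

$672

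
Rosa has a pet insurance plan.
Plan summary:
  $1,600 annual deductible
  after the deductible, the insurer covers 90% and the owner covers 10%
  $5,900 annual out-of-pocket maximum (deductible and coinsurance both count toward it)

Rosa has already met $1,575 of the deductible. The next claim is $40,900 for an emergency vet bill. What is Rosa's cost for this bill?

Remaining deductible: $1,600 − $1,575 = $25.
After the $25 deductible portion, $40,900 − $25 = $40,875 is subject to coinsurance.
10% of $40,875 = $4,087.50 falls to the owner.
So the owner owes $25 + $4,087.50 = $4,112.50 before any cap.
Cumulative spending $1,575 + $4,112.50 = $5,687.50 stays under the $5,900 maximum.

$4,112.50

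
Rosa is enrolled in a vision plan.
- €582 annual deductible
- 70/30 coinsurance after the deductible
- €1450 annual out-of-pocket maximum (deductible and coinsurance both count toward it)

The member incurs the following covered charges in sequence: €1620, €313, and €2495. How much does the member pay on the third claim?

€462.70

Claim 1 — €1620: €582 finishes the deductible; €1038 goes to coinsurance; coinsurance €1038 × 30% = €311.40. Member owes €893.40 (running OOP €893.40).
Claim 2 — €313: deductible already satisfied, so member's share is 30% × €313 = €93.90. Member pays €93.90; OOP now €987.30.
Claim 3 — €2495: deductible met; 30% of €2495 = €748.50. Adding that to €987.30 gives €1735.80, past the €1450 cap; member pays only €1450 − €987.30 = €462.70.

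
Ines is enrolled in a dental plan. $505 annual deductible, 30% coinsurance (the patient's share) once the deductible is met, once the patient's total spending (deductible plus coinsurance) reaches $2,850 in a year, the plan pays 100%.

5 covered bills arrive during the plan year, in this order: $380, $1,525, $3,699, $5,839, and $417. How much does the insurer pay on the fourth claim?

$5,023.70

#1 ($380): entire amount goes to the deductible. Patient owes $380 (running OOP $380). Plan pays $380 − $380 = $0.
#2 ($1,525): $125 finishes the deductible; $1,400 goes to coinsurance; 30% of $1,400 = $420. Patient owes $545 (running OOP $925). Insurer: $1,525 − $545 = $980.
#3 ($3,699): deductible already satisfied, so patient's share is 30% × $3,699 = $1,109.70. Patient pays $1,109.70; OOP now $2,034.70. Insurer: $3,699 − $1,109.70 = $2,589.30.
#4 ($5,839): deductible met; 30% of $5,839 = $1,751.70. OOP would hit $3,786.40 > $2,850, so the cap limits the patient to $2,850 − $2,034.70 = $815.30. Insurer: $5,839 − $815.30 = $5,023.70.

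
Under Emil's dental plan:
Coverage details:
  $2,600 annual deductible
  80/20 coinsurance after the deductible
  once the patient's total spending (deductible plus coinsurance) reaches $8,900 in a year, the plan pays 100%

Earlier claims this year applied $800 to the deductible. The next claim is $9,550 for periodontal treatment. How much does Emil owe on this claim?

$800 of the $2,600 deductible is already met, leaving $1,800.
The remaining $7,750 (= $9,550 − $1,800) moves to coinsurance.
Coinsurance: $7,750 × 20% = $1,550.
Patient responsibility before any cap: $1,800 + $1,550 = $3,350.
Total out-of-pocket so far would be $800 + $3,350 = $4,150, below the $8,900 cap — no reduction.

$3,350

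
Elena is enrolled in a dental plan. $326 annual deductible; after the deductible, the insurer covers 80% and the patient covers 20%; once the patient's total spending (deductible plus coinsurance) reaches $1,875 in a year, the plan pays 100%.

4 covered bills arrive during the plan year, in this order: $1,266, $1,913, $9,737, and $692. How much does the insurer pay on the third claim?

Bill 1, $1,266: deductible takes $326, $940 remains; 20% of $940 = $188. Patient pays $514; OOP now $514. Insurer: $1,266 − $514 = $752.
Bill 2, $1,913: deductible already satisfied, so patient's share is 20% × $1,913 = $382.60. Patient pays $382.60; OOP now $896.60. Insurer: $1,913 − $382.60 = $1,530.40.
Bill 3, $9,737: deductible met; 20% of $9,737 = $1,947.40. Adding that to $896.60 gives $2,844, past the $1,875 cap; patient pays only $1,875 − $896.60 = $978.40. Plan pays $9,737 − $978.40 = $8,758.60.

$8,758.60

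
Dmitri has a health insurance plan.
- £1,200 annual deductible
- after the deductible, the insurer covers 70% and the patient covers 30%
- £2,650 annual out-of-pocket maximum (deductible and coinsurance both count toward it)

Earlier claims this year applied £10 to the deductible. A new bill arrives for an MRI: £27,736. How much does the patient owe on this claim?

£2,640

£10 of the £1,200 deductible is already met, leaving £1,190.
The remaining £26,546 (= £27,736 − £1,190) moves to coinsurance.
Patient's 30% share of £26,546 is £7,963.80.
Patient responsibility before any cap: £1,190 + £7,963.80 = £9,153.80.
Year-to-date out-of-pocket would reach £10 + £9,153.80 = £9,163.80, above the £2,650 maximum, so the patient pays only £2,650 − £10 = £2,640.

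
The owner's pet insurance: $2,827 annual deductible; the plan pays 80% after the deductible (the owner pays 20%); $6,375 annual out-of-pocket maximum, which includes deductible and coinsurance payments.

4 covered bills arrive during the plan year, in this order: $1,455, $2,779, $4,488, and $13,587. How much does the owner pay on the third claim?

$897.60

Claim 1 ($1,455): all of it applies to the deductible. Cost to owner: $1,455. OOP to date $1,455.
Claim 2 ($2,779): $1,372 to deductible, leaving $1,407; 20% of $1,407 = $281.40. Owner owes $1,653.40 (running OOP $3,108.40).
Claim 3 ($4,488): deductible met; 20% of $4,488 = $897.60. Owner pays $897.60; OOP now $4,006.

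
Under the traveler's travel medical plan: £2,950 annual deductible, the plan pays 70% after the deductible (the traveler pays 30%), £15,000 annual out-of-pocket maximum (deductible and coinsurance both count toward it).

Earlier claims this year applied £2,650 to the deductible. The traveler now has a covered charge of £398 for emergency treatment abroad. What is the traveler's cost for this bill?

£329.40

Remaining deductible: £2,950 − £2,650 = £300.
The remaining £98 (= £398 − £300) moves to coinsurance.
30% of £98 = £29.40 falls to the traveler.
Traveler responsibility before any cap: £300 + £29.40 = £329.40.
Cumulative spending £2,650 + £329.40 = £2,979.40 stays under the £15,000 maximum.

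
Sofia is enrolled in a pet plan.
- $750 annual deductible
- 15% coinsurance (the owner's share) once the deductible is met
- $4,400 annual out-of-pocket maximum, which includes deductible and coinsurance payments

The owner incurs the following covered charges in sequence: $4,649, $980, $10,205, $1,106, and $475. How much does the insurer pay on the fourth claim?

$940.10

Bill 1, $4,649: $750 to deductible, leaving $3,899; coinsurance $3,899 × 15% = $584.85. Cost to owner: $1,334.85. OOP to date $1,334.85. Plan pays $4,649 − $1,334.85 = $3,314.15.
Bill 2, $980: deductible already satisfied, so owner's share is 15% × $980 = $147. Cost to owner: $147. OOP to date $1,481.85. Plan pays $980 − $147 = $833.
Bill 3, $10,205: 15% coinsurance on $10,205 = $1,530.75. Cost to owner: $1,530.75. OOP to date $3,012.60. Plan pays $10,205 − $1,530.75 = $8,674.25.
Bill 4, $1,106: deductible already satisfied, so owner's share is 15% × $1,106 = $165.90. Owner owes $165.90 (running OOP $3,178.50). Plan pays $1,106 − $165.90 = $940.10.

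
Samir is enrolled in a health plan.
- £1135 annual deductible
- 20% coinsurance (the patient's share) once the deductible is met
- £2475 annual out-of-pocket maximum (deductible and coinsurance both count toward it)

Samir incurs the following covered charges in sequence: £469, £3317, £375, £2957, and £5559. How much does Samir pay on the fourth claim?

£591.40

Claim 1 (£469): fully absorbed by the deductible. Patient owes £469 (running OOP £469).
Claim 2 (£3317): deductible takes £666, £2651 remains; patient's 20% is £530.20. Patient pays £1196.20; OOP now £1665.20.
Claim 3 (£375): 20% coinsurance on £375 = £75. Patient pays £75; OOP now £1740.20.
Claim 4 (£2957): deductible met; 20% of £2957 = £591.40. Patient owes £591.40 (running OOP £2331.60).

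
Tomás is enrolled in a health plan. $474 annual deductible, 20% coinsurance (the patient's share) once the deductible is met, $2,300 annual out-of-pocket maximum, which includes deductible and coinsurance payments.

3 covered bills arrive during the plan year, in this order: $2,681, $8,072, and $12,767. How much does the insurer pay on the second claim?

Bill 1, $2,681: deductible takes $474, $2,207 remains; patient's 20% is $441.40. Patient pays $915.40; OOP now $915.40. Insurer: $2,681 − $915.40 = $1,765.60.
Bill 2, $8,072: 20% coinsurance on $8,072 = $1,614.40. That would push OOP to $2,529.80, over the $2,300 cap, so patient pays $2,300 − $915.40 = $1,384.60. Plan pays $8,072 − $1,384.60 = $6,687.40.

$6,687.40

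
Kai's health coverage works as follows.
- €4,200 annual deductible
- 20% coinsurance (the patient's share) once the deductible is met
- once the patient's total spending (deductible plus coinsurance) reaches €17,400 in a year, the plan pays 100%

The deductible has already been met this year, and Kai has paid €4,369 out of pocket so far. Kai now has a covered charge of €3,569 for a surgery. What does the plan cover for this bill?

The deductible is already satisfied, so the full bill goes to coinsurance.
Patient's 20% share of €3,569 is €713.80.
Total out-of-pocket so far would be €4,369 + €713.80 = €5,082.80, below the €17,400 cap — no reduction.
Insurer pays the balance: €3,569 − €713.80 = €2,855.20.

€2,855.20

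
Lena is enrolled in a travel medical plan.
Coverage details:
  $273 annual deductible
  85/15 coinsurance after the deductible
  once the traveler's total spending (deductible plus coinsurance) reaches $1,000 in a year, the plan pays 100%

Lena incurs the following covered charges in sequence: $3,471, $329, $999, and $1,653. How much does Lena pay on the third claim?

$149.85

Bill 1, $3,471: $273 to deductible, leaving $3,198; coinsurance $3,198 × 15% = $479.70. Traveler pays $752.70; OOP now $752.70.
Bill 2, $329: deductible already satisfied, so traveler's share is 15% × $329 = $49.35. Traveler owes $49.35 (running OOP $802.05).
Bill 3, $999: deductible already satisfied, so traveler's share is 15% × $999 = $149.85. Traveler pays $149.85; OOP now $951.90.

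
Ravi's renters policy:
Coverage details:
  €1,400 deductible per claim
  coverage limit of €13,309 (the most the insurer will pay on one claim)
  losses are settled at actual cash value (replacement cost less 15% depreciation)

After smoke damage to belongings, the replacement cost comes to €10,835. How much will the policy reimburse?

At 15% depreciation, ACV = €10,835 − €1,625.25 = €9,209.75.
Subtract the deductible: €9,209.75 − €1,400 = €7,809.75.
That's under the €13,309 cap, so the insurer reimburses the full €7,809.75.

€7,809.75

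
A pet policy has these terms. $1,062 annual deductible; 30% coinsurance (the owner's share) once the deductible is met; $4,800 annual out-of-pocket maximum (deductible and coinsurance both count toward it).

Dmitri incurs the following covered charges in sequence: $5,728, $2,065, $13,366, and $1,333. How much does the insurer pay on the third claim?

$11,647.30

Bill 1, $5,728: $1,062 finishes the deductible; $4,666 goes to coinsurance; owner's 30% is $1,399.80. Cost to owner: $2,461.80. OOP to date $2,461.80. Insurer: $5,728 − $2,461.80 = $3,266.20.
Bill 2, $2,065: deductible met; 30% of $2,065 = $619.50. Owner owes $619.50 (running OOP $3,081.30). Plan pays $2,065 − $619.50 = $1,445.50.
Bill 3, $13,366: deductible already satisfied, so owner's share is 30% × $13,366 = $4,009.80. That would push OOP to $7,091.10, over the $4,800 cap, so owner pays $4,800 − $3,081.30 = $1,718.70. Plan pays $13,366 − $1,718.70 = $11,647.30.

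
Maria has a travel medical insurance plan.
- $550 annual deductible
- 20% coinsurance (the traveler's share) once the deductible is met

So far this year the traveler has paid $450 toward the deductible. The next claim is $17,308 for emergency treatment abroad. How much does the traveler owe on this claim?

Remaining deductible: $550 − $450 = $100.
That leaves $17,308 − $100 = $17,208 for coinsurance.
Coinsurance: $17,208 × 20% = $3,441.60.
That puts the traveler's cost at $100 + $3,441.60 = $3,541.60.

$3,541.60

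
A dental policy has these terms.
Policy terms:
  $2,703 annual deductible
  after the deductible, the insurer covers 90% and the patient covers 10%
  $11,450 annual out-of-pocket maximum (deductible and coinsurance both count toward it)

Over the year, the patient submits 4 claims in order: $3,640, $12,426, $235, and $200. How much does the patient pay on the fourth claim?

$20

Claim 1 — $3,640: $2,703 to deductible, leaving $937; patient's 10% is $93.70. Cost to patient: $2,796.70. OOP to date $2,796.70.
Claim 2 — $12,426: 10% coinsurance on $12,426 = $1,242.60. Patient owes $1,242.60 (running OOP $4,039.30).
Claim 3 — $235: deductible already satisfied, so patient's share is 10% × $235 = $23.50. Cost to patient: $23.50. OOP to date $4,062.80.
Claim 4 — $200: deductible already satisfied, so patient's share is 10% × $200 = $20. Patient owes $20 (running OOP $4,082.80).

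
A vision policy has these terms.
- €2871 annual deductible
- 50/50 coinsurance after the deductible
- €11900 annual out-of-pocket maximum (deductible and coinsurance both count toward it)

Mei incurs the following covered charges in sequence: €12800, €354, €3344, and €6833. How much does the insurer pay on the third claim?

Bill 1, €12800: deductible takes €2871, €9929 remains; member's 50% is €4964.50. Member pays €7835.50; OOP now €7835.50. Plan pays €12800 − €7835.50 = €4964.50.
Bill 2, €354: deductible met; 50% of €354 = €177. Member pays €177; OOP now €8012.50. Insurer: €354 − €177 = €177.
Bill 3, €3344: deductible already satisfied, so member's share is 50% × €3344 = €1672. Member owes €1672 (running OOP €9684.50). Plan pays €3344 − €1672 = €1672.

€1672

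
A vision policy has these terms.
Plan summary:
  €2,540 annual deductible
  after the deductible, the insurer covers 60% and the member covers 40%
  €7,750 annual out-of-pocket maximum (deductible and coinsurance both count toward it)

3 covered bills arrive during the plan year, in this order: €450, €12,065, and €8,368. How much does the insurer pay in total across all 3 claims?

Claim 1 (€450): all of it applies to the deductible. Cost to member: €450. OOP to date €450. Plan pays €450 − €450 = €0.
Claim 2 (€12,065): €2,090 to deductible, leaving €9,975; member's 40% is €3,990. Cost to member: €6,080. OOP to date €6,530. Plan pays €12,065 − €6,080 = €5,985.
Claim 3 (€8,368): deductible already satisfied, so member's share is 40% × €8,368 = €3,347.20. Adding that to €6,530 gives €9,877.20, past the €7,750 cap; member pays only €7,750 − €6,530 = €1,220. Plan pays €8,368 − €1,220 = €7,148.
Insurer total = bills − member's total = €20,883 − €7,750 = €13,133.

€13,133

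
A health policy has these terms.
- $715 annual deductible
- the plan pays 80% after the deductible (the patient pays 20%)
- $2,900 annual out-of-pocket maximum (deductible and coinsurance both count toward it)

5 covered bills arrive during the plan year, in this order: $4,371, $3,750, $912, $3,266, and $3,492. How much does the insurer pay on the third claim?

$729.60

Claim 1 — $4,371: $715 to deductible, leaving $3,656; 20% of $3,656 = $731.20. Patient owes $1,446.20 (running OOP $1,446.20). Insurer: $4,371 − $1,446.20 = $2,924.80.
Claim 2 — $3,750: deductible met; 20% of $3,750 = $750. Patient pays $750; OOP now $2,196.20. Insurer: $3,750 − $750 = $3,000.
Claim 3 — $912: deductible met; 20% of $912 = $182.40. Cost to patient: $182.40. OOP to date $2,378.60. Insurer: $912 − $182.40 = $729.60.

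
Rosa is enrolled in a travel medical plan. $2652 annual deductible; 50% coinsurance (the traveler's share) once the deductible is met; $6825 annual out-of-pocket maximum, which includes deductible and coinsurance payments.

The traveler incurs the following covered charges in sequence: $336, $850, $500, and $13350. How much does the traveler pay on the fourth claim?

Bill 1, $336: entire amount goes to the deductible. Traveler pays $336; OOP now $336.
Bill 2, $850: all of it applies to the deductible. Cost to traveler: $850. OOP to date $1186.
Bill 3, $500: entire amount goes to the deductible. Traveler owes $500 (running OOP $1686).
Bill 4, $13350: $966 to deductible, leaving $12384; 50% of $12384 = $6192. Claim cost before the cap: $966 + $6192 = $7158. OOP would hit $8844 > $6825, so the cap limits the traveler to $6825 − $1686 = $5139.

$5139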